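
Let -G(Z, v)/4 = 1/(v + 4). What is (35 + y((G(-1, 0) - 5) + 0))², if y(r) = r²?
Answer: 5041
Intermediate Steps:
G(Z, v) = -4/(4 + v) (G(Z, v) = -4/(v + 4) = -4/(4 + v))
(35 + y((G(-1, 0) - 5) + 0))² = (35 + ((-4/(4 + 0) - 5) + 0)²)² = (35 + ((-4/4 - 5) + 0)²)² = (35 + ((-4*¼ - 5) + 0)²)² = (35 + ((-1 - 5) + 0)²)² = (35 + (-6 + 0)²)² = (35 + (-6)²)² = (35 + 36)² = 71² = 5041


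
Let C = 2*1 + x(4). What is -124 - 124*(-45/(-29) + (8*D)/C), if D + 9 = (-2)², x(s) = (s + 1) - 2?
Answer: 19592/29 ≈ 675.59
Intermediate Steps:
x(s) = -1 + s (x(s) = (1 + s) - 2 = -1 + s)
D = -5 (D = -9 + (-2)² = -9 + 4 = -5)
C = 5 (C = 2*1 + (-1 + 4) = 2 + 3 = 5)
-124 - 124*(-45/(-29) + (8*D)/C) = -124 - 124*(-45/(-29) + (8*(-5))/5) = -124 - 124*(-45*(-1/29) - 40*⅕) = -124 - 124*(45/29 - 8) = -124 - 124*(-187/29) = -124 + 23188/29 = 19592/29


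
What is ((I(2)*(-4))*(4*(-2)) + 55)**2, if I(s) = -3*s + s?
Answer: 5329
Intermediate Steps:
I(s) = -2*s
((I(2)*(-4))*(4*(-2)) + 55)**2 = ((-2*2*(-4))*(4*(-2)) + 55)**2 = (-4*(-4)*(-8) + 55)**2 = (16*(-8) + 55)**2 = (-128 + 55)**2 = (-73)**2 = 5329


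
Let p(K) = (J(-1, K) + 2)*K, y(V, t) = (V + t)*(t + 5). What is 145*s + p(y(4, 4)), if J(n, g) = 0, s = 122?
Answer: 17834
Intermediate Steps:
y(V, t) = (5 + t)*(V + t) (y(V, t) = (V + t)*(5 + t) = (5 + t)*(V + t))
p(K) = 2*K (p(K) = (0 + 2)*K = 2*K)
145*s + p(y(4, 4)) = 145*122 + 2*(4**2 + 5*4 + 5*4 + 4*4) = 17690 + 2*(16 + 20 + 20 + 16) = 17690 + 2*72 = 17690 + 144 = 17834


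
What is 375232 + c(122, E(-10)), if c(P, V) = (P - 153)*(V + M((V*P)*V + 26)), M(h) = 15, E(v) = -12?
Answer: 375139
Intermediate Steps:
c(P, V) = (-153 + P)*(15 + V) (c(P, V) = (P - 153)*(V + 15) = (-153 + P)*(15 + V))
375232 + c(122, E(-10)) = 375232 + (-2295 - 153*(-12) + 15*122 + 122*(-12)) = 375232 + (-2295 + 1836 + 1830 - 1464) = 375232 - 93 = 375139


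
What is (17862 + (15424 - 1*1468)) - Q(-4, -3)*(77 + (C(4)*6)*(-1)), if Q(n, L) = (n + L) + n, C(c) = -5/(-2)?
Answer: 32500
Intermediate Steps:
C(c) = 5/2 (C(c) = -5*(-½) = 5/2)
Q(n, L) = L + 2*n (Q(n, L) = (L + n) + n = L + 2*n)
(17862 + (15424 - 1*1468)) - Q(-4, -3)*(77 + (C(4)*6)*(-1)) = (17862 + (15424 - 1*1468)) - (-3 + 2*(-4))*(77 + ((5/2)*6)*(-1)) = (17862 + (15424 - 1468)) - (-3 - 8)*(77 + 15*(-1)) = (17862 + 13956) - (-11)*(77 - 15) = 31818 - (-11)*62 = 31818 - 1*(-682) = 31818 + 682 = 32500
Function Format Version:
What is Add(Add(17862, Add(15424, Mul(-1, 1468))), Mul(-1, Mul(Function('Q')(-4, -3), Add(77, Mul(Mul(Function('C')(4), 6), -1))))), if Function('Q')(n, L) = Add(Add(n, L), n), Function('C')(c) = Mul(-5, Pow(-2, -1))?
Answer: 32500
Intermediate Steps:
Function('C')(c) = Rational(5, 2) (Function('C')(c) = Mul(-5, Rational(-1, 2)) = Rational(5, 2))
Function('Q')(n, L) = Add(L, Mul(2, n)) (Function('Q')(n, L) = Add(Add(L, n), n) = Add(L, Mul(2, n)))
Add(Add(17862, Add(15424, Mul(-1, 1468))), Mul(-1, Mul(Function('Q')(-4, -3), Add(77, Mul(Mul(Function('C')(4), 6), -1))))) = Add(Add(17862, Add(15424, Mul(-1, 1468))), Mul(-1, Mul(Add(-3, Mul(2, -4)), Add(77, Mul(Mul(Rational(5, 2), 6), -1))))) = Add(Add(17862, Add(15424, -1468)), Mul(-1, Mul(Add(-3, -8), Add(77, Mul(15, -1))))) = Add(Add(17862, 13956), Mul(-1, Mul(-11, Add(77, -15)))) = Add(31818, Mul(-1, Mul(-11, 62))) = Add(31818, Mul(-1, -682)) = Add(31818, 682) = 32500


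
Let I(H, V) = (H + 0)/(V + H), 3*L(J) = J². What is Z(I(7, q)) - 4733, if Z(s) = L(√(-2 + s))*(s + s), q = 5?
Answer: -1022447/216 ≈ -4733.5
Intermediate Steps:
L(J) = J²/3
I(H, V) = H/(H + V)
Z(s) = 2*s*(-⅔ + s/3) (Z(s) = ((√(-2 + s))²/3)*(s + s) = ((-2 + s)/3)*(2*s) = (-⅔ + s/3)*(2*s) = 2*s*(-⅔ + s/3))
Z(I(7, q)) - 4733 = 2*(7/(7 + 5))*(-2 + 7/(7 + 5))/3 - 4733 = 2*(7/12)*(-2 + 7/12)/3 - 4733 = 2*(7*(1/12))*(-2 + 7*(1/12))/3 - 4733 = (⅔)*(7/12)*(-2 + 7/12) - 4733 = (⅔)*(7/12)*(-17/12) - 4733 = -119/216 - 4733 = -1022447/216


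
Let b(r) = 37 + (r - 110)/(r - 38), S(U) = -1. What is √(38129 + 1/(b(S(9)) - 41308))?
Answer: √10974183086910966/536486 ≈ 195.27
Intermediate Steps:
b(r) = 37 + (-110 + r)/(-38 + r)
√(38129 + 1/(b(S(9)) - 41308)) = √(38129 + 1/(2*(-758 + 19*(-1))/(-38 - 1) - 41308)) = √(38129 + 1/(2*(-758 - 19)/(-39) - 41308)) = √(38129 + 1/(2*(-1/39)*(-777) - 41308)) = √(38129 + 1/(518/13 - 41308)) = √(38129 + 1/(-536486/13)) = √(38129 - 13/536486) = √(20455674681/536486) = √10974183086910966/536486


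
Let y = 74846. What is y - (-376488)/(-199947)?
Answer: 60099826/803 ≈ 74844.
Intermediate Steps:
y - (-376488)/(-199947) = 74846 - (-376488)/(-199947) = 74846 - (-376488)*(-1)/199947 = 74846 - 1*1512/803 = 74846 - 1512/803 = 60099826/803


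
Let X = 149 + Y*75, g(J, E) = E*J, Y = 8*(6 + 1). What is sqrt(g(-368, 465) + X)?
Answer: I*sqrt(166771) ≈ 408.38*I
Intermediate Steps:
Y = 56 (Y = 8*7 = 56)
X = 4349 (X = 149 + 56*75 = 149 + 4200 = 4349)
sqrt(g(-368, 465) + X) = sqrt(465*(-368) + 4349) = sqrt(-171120 + 4349) = sqrt(-166771) = I*sqrt(166771)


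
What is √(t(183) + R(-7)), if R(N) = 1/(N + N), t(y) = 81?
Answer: √15862/14 ≈ 8.9960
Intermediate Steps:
R(N) = 1/(2*N)
√(t(183) + R(-7)) = √(81 + (½)/(-7)) = √(81 + (½)*(-⅐)) = √(81 - 1/14) = √(1133/14) = √15862/14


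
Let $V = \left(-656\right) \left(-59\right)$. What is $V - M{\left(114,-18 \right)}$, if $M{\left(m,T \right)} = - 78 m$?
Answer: $47596$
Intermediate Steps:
$V = 38704$
$V - M{\left(114,-18 \right)} = 38704 - \left(-78\right) 114 = 38704 - -8892 = 38704 + 8892 = 47596$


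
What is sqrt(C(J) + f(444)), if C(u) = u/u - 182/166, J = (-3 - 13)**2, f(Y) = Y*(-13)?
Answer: 2*I*sqrt(9940993)/83 ≈ 75.974*I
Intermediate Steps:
f(Y) = -13*Y
J = 256 (J = (-16)**2 = 256)
C(u) = -8/83 (C(u) = 1 - 182*1/166 = 1 - 91/83 = -8/83)
sqrt(C(J) + f(444)) = sqrt(-8/83 - 13*444) = sqrt(-8/83 - 5772) = sqrt(-479084/83) = 2*I*sqrt(9940993)/83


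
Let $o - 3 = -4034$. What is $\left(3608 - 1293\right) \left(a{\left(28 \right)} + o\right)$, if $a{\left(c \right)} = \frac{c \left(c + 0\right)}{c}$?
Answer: $-9266945$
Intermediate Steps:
$o = -4031$ ($o = 3 - 4034 = -4031$)
$a{\left(c \right)} = c$ ($a{\left(c \right)} = \frac{c c}{c} = \frac{c^{2}}{c} = c$)
$\left(3608 - 1293\right) \left(a{\left(28 \right)} + o\right) = \left(3608 - 1293\right) \left(28 - 4031\right) = 2315 \left(-4003\right) = -9266945$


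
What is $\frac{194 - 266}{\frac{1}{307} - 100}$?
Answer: $\frac{2456}{3411} \approx 0.72002$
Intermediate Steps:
$\frac{194 - 266}{\frac{1}{307} - 100} = - \frac{72}{\frac{1}{307} - 100} = - \frac{72}{- \frac{30699}{307}} = \left(-72\right) \left(- \frac{307}{30699}\right) = \frac{2456}{3411}$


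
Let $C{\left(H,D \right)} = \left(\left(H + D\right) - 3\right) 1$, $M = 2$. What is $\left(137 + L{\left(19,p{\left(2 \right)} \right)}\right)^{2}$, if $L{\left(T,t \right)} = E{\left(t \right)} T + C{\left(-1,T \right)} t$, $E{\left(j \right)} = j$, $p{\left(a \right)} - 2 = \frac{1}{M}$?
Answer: $49284$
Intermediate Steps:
$p{\left(a \right)} = \frac{5}{2}$ ($p{\left(a \right)} = 2 + \frac{1}{2} = \frac{5}{2}$)
$C{\left(H,D \right)} = -3 + D + H$ ($C{\left(H,D \right)} = \left(\left(D + H\right) - 3\right) 1 = \left(-3 + D + H\right) 1 = -3 + D + H$)
$L{\left(T,t \right)} = T t + t \left(-4 + T\right)$ ($L{\left(T,t \right)} = t T + \left(-3 + T - 1\right) t = T t + \left(-4 + T\right) t = T t + t \left(-4 + T\right)$)
$\left(137 + L{\left(19,p{\left(2 \right)} \right)}\right)^{2} = \left(137 + 2 \cdot \frac{5}{2} \left(-2 + 19\right)\right)^{2} = \left(137 + 2 \cdot \frac{5}{2} \cdot 17\right)^{2} = \left(137 + 85\right)^{2} = 222^{2} = 49284$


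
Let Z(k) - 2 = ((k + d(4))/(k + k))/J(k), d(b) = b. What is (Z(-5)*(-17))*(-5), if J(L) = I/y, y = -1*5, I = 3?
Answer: 935/6 ≈ 155.83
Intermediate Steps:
y = -5
J(L) = -⅗ (J(L) = 3/(-5) = 3*(-⅕) = -⅗)
Z(k) = 2 - 5*(4 + k)/(6*k) (Z(k) = 2 + ((k + 4)/(k + k))/(-⅗) = 2 + ((4 + k)/((2*k)))*(-5/3) = 2 + ((4 + k)*(1/(2*k)))*(-5/3) = 2 + ((4 + k)/(2*k))*(-5/3) = 2 - 5*(4 + k)/(6*k))
(Z(-5)*(-17))*(-5) = (((⅙)*(-20 + 7*(-5))/(-5))*(-17))*(-5) = (((⅙)*(-⅕)*(-20 - 35))*(-17))*(-5) = (((⅙)*(-⅕)*(-55))*(-17))*(-5) = ((11/6)*(-17))*(-5) = -187/6*(-5) = 935/6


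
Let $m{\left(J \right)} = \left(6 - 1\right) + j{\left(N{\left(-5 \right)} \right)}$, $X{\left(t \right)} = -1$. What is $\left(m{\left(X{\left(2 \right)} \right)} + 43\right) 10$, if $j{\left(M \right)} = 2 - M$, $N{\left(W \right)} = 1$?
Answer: $490$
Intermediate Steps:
$m{\left(J \right)} = 6$ ($m{\left(J \right)} = \left(6 - 1\right) + \left(2 - 1\right) = 5 + \left(2 - 1\right) = 5 + 1 = 6$)
$\left(m{\left(X{\left(2 \right)} \right)} + 43\right) 10 = \left(6 + 43\right) 10 = 49 \cdot 10 = 490$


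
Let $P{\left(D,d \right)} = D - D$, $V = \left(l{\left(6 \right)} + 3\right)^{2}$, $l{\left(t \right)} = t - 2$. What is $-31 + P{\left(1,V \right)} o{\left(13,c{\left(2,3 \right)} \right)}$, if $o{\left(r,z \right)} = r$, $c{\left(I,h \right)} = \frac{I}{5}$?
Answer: $-31$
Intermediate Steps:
$l{\left(t \right)} = -2 + t$
$c{\left(I,h \right)} = \frac{I}{5}$ ($c{\left(I,h \right)} = I \frac{1}{5} = \frac{I}{5}$)
$V = 49$ ($V = \left(\left(-2 + 6\right) + 3\right)^{2} = \left(4 + 3\right)^{2} = 7^{2} = 49$)
$P{\left(D,d \right)} = 0$
$-31 + P{\left(1,V \right)} o{\left(13,c{\left(2,3 \right)} \right)} = -31 + 0 \cdot 13 = -31 + 0 = -31$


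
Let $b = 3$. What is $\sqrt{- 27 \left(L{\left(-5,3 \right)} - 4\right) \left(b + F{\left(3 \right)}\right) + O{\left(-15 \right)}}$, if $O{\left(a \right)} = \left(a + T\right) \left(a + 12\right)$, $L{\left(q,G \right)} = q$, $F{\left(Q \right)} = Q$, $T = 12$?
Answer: $3 \sqrt{163} \approx 38.301$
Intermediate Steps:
$O{\left(a \right)} = \left(12 + a\right)^{2}$ ($O{\left(a \right)} = \left(a + 12\right) \left(a + 12\right) = \left(12 + a\right) \left(12 + a\right) = \left(12 + a\right)^{2}$)
$\sqrt{- 27 \left(L{\left(-5,3 \right)} - 4\right) \left(b + F{\left(3 \right)}\right) + O{\left(-15 \right)}} = \sqrt{- 27 \left(-5 - 4\right) \left(3 + 3\right) + \left(144 + \left(-15\right)^{2} + 24 \left(-15\right)\right)} = \sqrt{- 27 \left(\left(-9\right) 6\right) + \left(144 + 225 - 360\right)} = \sqrt{\left(-27\right) \left(-54\right) + 9} = \sqrt{1458 + 9} = \sqrt{1467} = 3 \sqrt{163}$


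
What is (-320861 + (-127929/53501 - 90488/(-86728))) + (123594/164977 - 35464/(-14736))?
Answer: -56553404880872743803637/176256146896219194 ≈ -3.2086e+5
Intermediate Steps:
(-320861 + (-127929/53501 - 90488/(-86728))) + (123594/164977 - 35464/(-14736)) = (-320861 + (-127929*1/53501 - 90488*(-1/86728))) + (123594*(1/164977) - 35464*(-1/14736)) = (-320861 + (-127929/53501 + 11311/10841)) + (123594/164977 + 4433/1842) = (-320861 - 781728478/580004341) + 959003189/303887634 = -186101554586079/580004341 + 959003189/303887634 = -56553404880872743803637/176256146896219194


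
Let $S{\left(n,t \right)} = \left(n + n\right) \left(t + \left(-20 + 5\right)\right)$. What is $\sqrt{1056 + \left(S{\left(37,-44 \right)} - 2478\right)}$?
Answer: $2 i \sqrt{1447} \approx 76.079 i$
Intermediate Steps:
$S{\left(n,t \right)} = 2 n \left(-15 + t\right)$ ($S{\left(n,t \right)} = 2 n \left(t - 15\right) = 2 n \left(-15 + t\right)$)
$\sqrt{1056 + \left(S{\left(37,-44 \right)} - 2478\right)} = \sqrt{1056 + \left(2 \cdot 37 \left(-15 - 44\right) - 2478\right)} = \sqrt{1056 + \left(2 \cdot 37 \left(-59\right) - 2478\right)} = \sqrt{1056 - 6844} = \sqrt{-5788} = 2 i \sqrt{1447}$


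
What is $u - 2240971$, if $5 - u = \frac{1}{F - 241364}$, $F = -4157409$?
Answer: $- \frac{9857500734717}{4398773} \approx -2.241 \cdot 10^{6}$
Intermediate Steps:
$u = \frac{21993866}{4398773}$ ($u = 5 - \frac{1}{-4157409 - 241364} = 5 - \frac{1}{-4398773} = 5 - - \frac{1}{4398773} = 5 + \frac{1}{4398773} = \frac{21993866}{4398773} \approx 5.0$)
$u - 2240971 = \frac{21993866}{4398773} - 2240971 = - \frac{9857500734717}{4398773}$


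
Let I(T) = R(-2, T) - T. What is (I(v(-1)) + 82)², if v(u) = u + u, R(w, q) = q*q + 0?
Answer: 7744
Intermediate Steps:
R(w, q) = q² (R(w, q) = q² + 0 = q²)
v(u) = 2*u
I(T) = T² - T
(I(v(-1)) + 82)² = ((2*(-1))*(-1 + 2*(-1)) + 82)² = (-2*(-1 - 2) + 82)² = (-2*(-3) + 82)² = (6 + 82)² = 88² = 7744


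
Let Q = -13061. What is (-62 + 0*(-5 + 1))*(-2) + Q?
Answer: -12937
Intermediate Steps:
(-62 + 0*(-5 + 1))*(-2) + Q = (-62 + 0*(-5 + 1))*(-2) - 13061 = (-62 + 0*(-4))*(-2) - 13061 = (-62 + 0)*(-2) - 13061 = -62*(-2) - 13061 = 124 - 13061 = -12937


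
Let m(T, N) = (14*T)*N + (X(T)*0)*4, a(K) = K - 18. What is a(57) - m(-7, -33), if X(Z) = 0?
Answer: -3195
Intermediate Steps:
a(K) = -18 + K
m(T, N) = 14*N*T (m(T, N) = (14*T)*N + (0*0)*4 = 14*N*T + 0*4 = 14*N*T + 0 = 14*N*T)
a(57) - m(-7, -33) = (-18 + 57) - 14*(-33)*(-7) = 39 - 1*3234 = 39 - 3234 = -3195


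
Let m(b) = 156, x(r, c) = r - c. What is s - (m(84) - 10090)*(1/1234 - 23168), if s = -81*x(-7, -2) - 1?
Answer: -142002858469/617 ≈ -2.3015e+8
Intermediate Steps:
s = 404 (s = -81*(-7 - 1*(-2)) - 1 = -81*(-7 + 2) - 1 = -81*(-5) - 1 = 405 - 1 = 404)
s - (m(84) - 10090)*(1/1234 - 23168) = 404 - (156 - 10090)*(1/1234 - 23168) = 404 - (-9934)*(1/1234 - 23168) = 404 - (-9934)*(-28589311)/1234 = 404 - 1*142003107737/617 = 404 - 142003107737/617 = -142002858469/617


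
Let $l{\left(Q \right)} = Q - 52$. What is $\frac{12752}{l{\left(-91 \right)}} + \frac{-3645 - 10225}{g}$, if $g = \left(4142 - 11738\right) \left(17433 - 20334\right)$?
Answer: $- \frac{140502502201}{1575573714} \approx -89.175$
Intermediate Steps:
$l{\left(Q \right)} = -52 + Q$ ($l{\left(Q \right)} = Q - 52 = -52 + Q$)
$g = 22035996$ ($g = \left(4142 - 11738\right) \left(-2901\right) = \left(-7596\right) \left(-2901\right) = 22035996$)
$\frac{12752}{l{\left(-91 \right)}} + \frac{-3645 - 10225}{g} = \frac{12752}{-52 - 91} + \frac{-3645 - 10225}{22035996} = \frac{12752}{-143} - \frac{6935}{11017998} = 12752 \left(- \frac{1}{143}\right) - \frac{6935}{11017998} = - \frac{12752}{143} - \frac{6935}{11017998} = - \frac{140502502201}{1575573714}$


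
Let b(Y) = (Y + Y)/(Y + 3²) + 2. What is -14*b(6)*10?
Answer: -392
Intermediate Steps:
b(Y) = 2 + 2*Y/(9 + Y) (b(Y) = (2*Y)/(Y + 9) + 2 = (2*Y)/(9 + Y) + 2 = 2*Y/(9 + Y) + 2 = 2 + 2*Y/(9 + Y))
-14*b(6)*10 = -28*(9 + 2*6)/(9 + 6)*10 = -28*(9 + 12)/15*10 = -28*21/15*10 = -14*14/5*10 = -196/5*10 = -392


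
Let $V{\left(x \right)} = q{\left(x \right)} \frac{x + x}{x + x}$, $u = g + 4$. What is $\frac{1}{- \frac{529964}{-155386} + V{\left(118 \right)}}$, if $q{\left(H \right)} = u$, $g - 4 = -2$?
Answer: $\frac{77693}{731140} \approx 0.10626$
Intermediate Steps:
$g = 2$ ($g = 4 - 2 = 2$)
$u = 6$ ($u = 2 + 4 = 6$)
$q{\left(H \right)} = 6$
$V{\left(x \right)} = 6$ ($V{\left(x \right)} = 6 \frac{x + x}{x + x} = 6 \frac{2 x}{2 x} = 6 \cdot 2 x \frac{1}{2 x} = 6 \cdot 1 = 6$)
$\frac{1}{- \frac{529964}{-155386} + V{\left(118 \right)}} = \frac{1}{- \frac{529964}{-155386} + 6} = \frac{1}{\left(-529964\right) \left(- \frac{1}{155386}\right) + 6} = \frac{1}{\frac{264982}{77693} + 6} = \frac{1}{\frac{731140}{77693}} = \frac{77693}{731140}$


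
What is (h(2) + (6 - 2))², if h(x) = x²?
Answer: 64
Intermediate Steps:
(h(2) + (6 - 2))² = (2² + (6 - 2))² = (4 + 4)² = 8² = 64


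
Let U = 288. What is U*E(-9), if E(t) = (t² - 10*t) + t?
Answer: 46656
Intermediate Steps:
E(t) = t² - 9*t
U*E(-9) = 288*(-9*(-9 - 9)) = 288*(-9*(-18)) = 288*162 = 46656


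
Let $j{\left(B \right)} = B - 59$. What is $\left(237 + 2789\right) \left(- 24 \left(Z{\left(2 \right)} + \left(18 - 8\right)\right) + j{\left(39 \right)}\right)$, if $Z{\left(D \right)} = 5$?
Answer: $-1149880$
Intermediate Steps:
$j{\left(B \right)} = -59 + B$
$\left(237 + 2789\right) \left(- 24 \left(Z{\left(2 \right)} + \left(18 - 8\right)\right) + j{\left(39 \right)}\right) = \left(237 + 2789\right) \left(- 24 \left(5 + \left(18 - 8\right)\right) + \left(-59 + 39\right)\right) = 3026 \left(- 24 \left(5 + 10\right) - 20\right) = 3026 \left(\left(-24\right) 15 - 20\right) = 3026 \left(-360 - 20\right) = 3026 \left(-380\right) = -1149880$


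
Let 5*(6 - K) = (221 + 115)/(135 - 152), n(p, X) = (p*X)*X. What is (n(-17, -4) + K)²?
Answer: 496131076/7225 ≈ 68669.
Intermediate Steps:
n(p, X) = p*X² (n(p, X) = (X*p)*X = p*X²)
K = 846/85 (K = 6 - (221 + 115)/(5*(135 - 152)) = 6 - 336/(5*(-17)) = 6 - 336*(-1)/(5*17) = 6 - ⅕*(-336/17) = 6 + 336/85 = 846/85 ≈ 9.9529)
(n(-17, -4) + K)² = (-17*(-4)² + 846/85)² = (-17*16 + 846/85)² = (-272 + 846/85)² = (-22274/85)² = 496131076/7225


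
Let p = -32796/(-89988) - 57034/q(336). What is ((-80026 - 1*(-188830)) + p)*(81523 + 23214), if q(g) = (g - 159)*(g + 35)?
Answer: 5611687902232845949/492436833 ≈ 1.1396e+10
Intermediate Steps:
q(g) = (-159 + g)*(35 + g)
p = -248230055/492436833 (p = -32796/(-89988) - 57034/(-5565 + 336² - 124*336) = -32796*(-1/89988) - 57034/(-5565 + 112896 - 41664) = 2733/7499 - 57034/65667 = -248230055/492436833 ≈ -0.50409)
((-80026 - 1*(-188830)) + p)*(81523 + 23214) = ((-80026 - 1*(-188830)) - 248230055/492436833)*(81523 + 23214) = ((-80026 + 188830) - 248230055/492436833)*104737 = (108804 - 248230055/492436833)*104737 = (53578848947677/492436833)*104737 = 5611687902232845949/492436833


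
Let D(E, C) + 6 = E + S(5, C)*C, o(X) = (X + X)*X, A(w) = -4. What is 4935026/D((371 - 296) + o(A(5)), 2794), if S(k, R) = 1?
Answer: 4935026/2895 ≈ 1704.7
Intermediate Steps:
o(X) = 2*X**2 (o(X) = (2*X)*X = 2*X**2)
D(E, C) = -6 + C + E (D(E, C) = -6 + (E + 1*C) = -6 + (E + C) = -6 + (C + E) = -6 + C + E)
4935026/D((371 - 296) + o(A(5)), 2794) = 4935026/(-6 + 2794 + ((371 - 296) + 2*(-4)**2)) = 4935026/(-6 + 2794 + (75 + 2*16)) = 4935026/(-6 + 2794 + (75 + 32)) = 4935026/(-6 + 2794 + 107) = 4935026/2895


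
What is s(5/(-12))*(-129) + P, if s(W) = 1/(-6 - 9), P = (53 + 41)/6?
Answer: 364/15 ≈ 24.267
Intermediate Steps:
P = 47/3 (P = 94*(⅙) = 47/3 ≈ 15.667)
s(W) = -1/15 (s(W) = 1/(-15) = -1/15)
s(5/(-12))*(-129) + P = -1/15*(-129) + 47/3 = 43/5 + 47/3 = 364/15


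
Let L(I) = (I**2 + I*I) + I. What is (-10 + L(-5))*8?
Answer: 280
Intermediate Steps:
L(I) = I + 2*I**2 (L(I) = (I**2 + I**2) + I = 2*I**2 + I = I + 2*I**2)
(-10 + L(-5))*8 = (-10 - 5*(1 + 2*(-5)))*8 = (-10 - 5*(1 - 10))*8 = (-10 - 5*(-9))*8 = (-10 + 45)*8 = 35*8 = 280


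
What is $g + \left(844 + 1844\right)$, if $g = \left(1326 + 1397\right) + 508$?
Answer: $5919$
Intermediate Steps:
$g = 3231$ ($g = 2723 + 508 = 3231$)
$g + \left(844 + 1844\right) = 3231 + \left(844 + 1844\right) = 3231 + 2688 = 5919$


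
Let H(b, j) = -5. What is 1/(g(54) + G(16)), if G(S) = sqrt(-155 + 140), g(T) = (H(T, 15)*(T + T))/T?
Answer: -2/23 - I*sqrt(15)/115 ≈ -0.086957 - 0.033678*I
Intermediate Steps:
g(T) = -10 (g(T) = (-5*(T + T))/T = (-10*T)/T = -10)
G(S) = I*sqrt(15) (G(S) = sqrt(-15) = I*sqrt(15))
1/(g(54) + G(16)) = 1/(-10 + I*sqrt(15))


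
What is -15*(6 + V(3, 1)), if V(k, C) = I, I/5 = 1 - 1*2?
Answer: -15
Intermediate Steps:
I = -5 (I = 5*(1 - 1*2) = 5*(1 - 2) = 5*(-1) = -5)
V(k, C) = -5
-15*(6 + V(3, 1)) = -15*(6 - 5) = -15*1 = -15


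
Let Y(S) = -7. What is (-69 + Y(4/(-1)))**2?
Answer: 5776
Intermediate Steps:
(-69 + Y(4/(-1)))**2 = (-69 - 7)**2 = (-76)**2 = 5776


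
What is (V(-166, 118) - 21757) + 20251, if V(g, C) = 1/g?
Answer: -249997/166 ≈ -1506.0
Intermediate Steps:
(V(-166, 118) - 21757) + 20251 = (1/(-166) - 21757) + 20251 = (-1/166 - 21757) + 20251 = -3611663/166 + 20251 = -249997/166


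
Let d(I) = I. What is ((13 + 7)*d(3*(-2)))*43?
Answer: -5160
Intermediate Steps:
((13 + 7)*d(3*(-2)))*43 = ((13 + 7)*(3*(-2)))*43 = (20*(-6))*43 = -120*43 = -5160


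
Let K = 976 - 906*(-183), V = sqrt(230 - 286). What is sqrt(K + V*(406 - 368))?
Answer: sqrt(166774 + 76*I*sqrt(14)) ≈ 408.38 + 0.348*I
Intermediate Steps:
V = 2*I*sqrt(14) (V = sqrt(-56) = 2*I*sqrt(14) ≈ 7.4833*I)
K = 166774 (K = 976 + 165798 = 166774)
sqrt(K + V*(406 - 368)) = sqrt(166774 + (2*I*sqrt(14))*(406 - 368)) = sqrt(166774 + (2*I*sqrt(14))*38) = sqrt(166774 + 76*I*sqrt(14))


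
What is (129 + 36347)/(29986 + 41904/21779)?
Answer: 397205402/326553499 ≈ 1.2164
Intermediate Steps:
(129 + 36347)/(29986 + 41904/21779) = 36476/(29986 + 41904*(1/21779)) = 36476/(29986 + 41904/21779) = 36476/(653106998/21779) = 36476*(21779/653106998) = 397205402/326553499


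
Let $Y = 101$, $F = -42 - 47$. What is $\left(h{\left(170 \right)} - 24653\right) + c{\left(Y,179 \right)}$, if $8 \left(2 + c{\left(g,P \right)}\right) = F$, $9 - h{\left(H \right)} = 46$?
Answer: $- \frac{197625}{8} \approx -24703.0$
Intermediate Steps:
$h{\left(H \right)} = -37$ ($h{\left(H \right)} = 9 - 46 = -37$)
$F = -89$
$c{\left(g,P \right)} = - \frac{105}{8}$ ($c{\left(g,P \right)} = -2 + \frac{1}{8} \left(-89\right) = -2 - \frac{89}{8} = - \frac{105}{8}$)
$\left(h{\left(170 \right)} - 24653\right) + c{\left(Y,179 \right)} = \left(-37 - 24653\right) - \frac{105}{8} = -24690 - \frac{105}{8} = - \frac{197625}{8}$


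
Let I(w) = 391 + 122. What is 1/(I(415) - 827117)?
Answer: -1/826604 ≈ -1.2098e-6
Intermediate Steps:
I(w) = 513
1/(I(415) - 827117) = 1/(513 - 827117) = 1/(-826604) = -1/826604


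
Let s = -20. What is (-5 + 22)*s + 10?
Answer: -330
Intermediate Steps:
(-5 + 22)*s + 10 = (-5 + 22)*(-20) + 10 = 17*(-20) + 10 = -340 + 10 = -330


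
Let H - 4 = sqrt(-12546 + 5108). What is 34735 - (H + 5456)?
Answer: 29275 - I*sqrt(7438) ≈ 29275.0 - 86.244*I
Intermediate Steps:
H = 4 + I*sqrt(7438) (H = 4 + sqrt(-12546 + 5108) = 4 + sqrt(-7438) = 4 + I*sqrt(7438) ≈ 4.0 + 86.244*I)
34735 - (H + 5456) = 34735 - ((4 + I*sqrt(7438)) + 5456) = 34735 - (5460 + I*sqrt(7438)) = 34735 + (-5460 - I*sqrt(7438)) = 29275 - I*sqrt(7438)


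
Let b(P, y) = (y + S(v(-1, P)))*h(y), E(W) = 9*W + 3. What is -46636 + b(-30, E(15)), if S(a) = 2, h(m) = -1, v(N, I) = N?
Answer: -46776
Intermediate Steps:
E(W) = 3 + 9*W
b(P, y) = -2 - y (b(P, y) = (y + 2)*(-1) = (2 + y)*(-1) = -2 - y)
-46636 + b(-30, E(15)) = -46636 + (-2 - (3 + 9*15)) = -46636 + (-2 - (3 + 135)) = -46636 + (-2 - 1*138) = -46636 + (-2 - 138) = -46636 - 140 = -46776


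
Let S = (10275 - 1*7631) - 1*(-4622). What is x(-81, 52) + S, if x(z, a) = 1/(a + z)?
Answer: 210713/29 ≈ 7266.0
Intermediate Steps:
S = 7266 (S = (10275 - 7631) + 4622 = 2644 + 4622 = 7266)
x(-81, 52) + S = 1/(52 - 81) + 7266 = 1/(-29) + 7266 = -1/29 + 7266 = 210713/29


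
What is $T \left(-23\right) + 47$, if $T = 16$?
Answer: $-321$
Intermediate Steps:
$T \left(-23\right) + 47 = 16 \left(-23\right) + 47 = -368 + 47 = -321$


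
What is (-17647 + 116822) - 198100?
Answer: -98925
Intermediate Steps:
(-17647 + 116822) - 198100 = 99175 - 198100 = -98925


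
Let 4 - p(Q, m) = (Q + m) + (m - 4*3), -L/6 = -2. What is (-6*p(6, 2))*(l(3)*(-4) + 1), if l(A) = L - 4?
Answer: 1116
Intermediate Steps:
L = 12 (L = -6*(-2) = 12)
l(A) = 8 (l(A) = 12 - 4 = 8)
p(Q, m) = 16 - Q - 2*m (p(Q, m) = 4 - ((Q + m) + (m - 4*3)) = 4 - ((Q + m) + (m - 12)) = 4 - ((Q + m) + (-12 + m)) = 4 - (-12 + Q + 2*m) = 4 + (12 - Q - 2*m) = 16 - Q - 2*m)
(-6*p(6, 2))*(l(3)*(-4) + 1) = (-6*(16 - 1*6 - 2*2))*(8*(-4) + 1) = (-6*(16 - 6 - 4))*(-32 + 1) = -6*6*(-31) = -36*(-31) = 1116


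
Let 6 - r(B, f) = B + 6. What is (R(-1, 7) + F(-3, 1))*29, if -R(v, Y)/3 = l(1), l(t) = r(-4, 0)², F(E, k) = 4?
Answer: -1276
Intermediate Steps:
r(B, f) = -B (r(B, f) = 6 - (B + 6) = 6 - (6 + B) = 6 + (-6 - B) = -B)
l(t) = 16 (l(t) = (-1*(-4))² = 4² = 16)
R(v, Y) = -48 (R(v, Y) = -3*16 = -48)
(R(-1, 7) + F(-3, 1))*29 = (-48 + 4)*29 = -44*29 = -1276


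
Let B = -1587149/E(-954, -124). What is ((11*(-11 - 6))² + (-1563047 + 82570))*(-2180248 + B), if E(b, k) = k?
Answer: 97124984561331/31 ≈ 3.1331e+12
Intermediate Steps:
B = 1587149/124 (B = -1587149/(-124) = -1587149*(-1/124) = 1587149/124 ≈ 12800.)
((11*(-11 - 6))² + (-1563047 + 82570))*(-2180248 + B) = ((11*(-11 - 6))² + (-1563047 + 82570))*(-2180248 + 1587149/124) = ((11*(-17))² - 1480477)*(-268763603/124) = ((-187)² - 1480477)*(-268763603/124) = (34969 - 1480477)*(-268763603/124) = -1445508*(-268763603/124) = 97124984561331/31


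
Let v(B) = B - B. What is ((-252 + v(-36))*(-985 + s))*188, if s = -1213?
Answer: 104132448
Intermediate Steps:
v(B) = 0
((-252 + v(-36))*(-985 + s))*188 = ((-252 + 0)*(-985 - 1213))*188 = -252*(-2198)*188 = 553896*188 = 104132448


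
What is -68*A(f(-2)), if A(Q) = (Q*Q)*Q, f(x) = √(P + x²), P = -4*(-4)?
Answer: -2720*√5 ≈ -6082.1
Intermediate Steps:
P = 16
f(x) = √(16 + x²)
A(Q) = Q³ (A(Q) = Q²*Q = Q³)
-68*A(f(-2)) = -68*(16 + (-2)²)^(3/2) = -68*(16 + 4)^(3/2) = -68*40*√5 = -2720*√5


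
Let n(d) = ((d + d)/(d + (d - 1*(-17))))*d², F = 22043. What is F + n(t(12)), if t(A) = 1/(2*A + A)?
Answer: 8770292497/397872 ≈ 22043.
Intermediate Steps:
t(A) = 1/(3*A)
n(d) = 2*d³/(17 + 2*d) (n(d) = ((2*d)/(d + (d + 17)))*d² = ((2*d)/(d + (17 + d)))*d² = ((2*d)/(17 + 2*d))*d² = (2*d/(17 + 2*d))*d² = 2*d³/(17 + 2*d))
F + n(t(12)) = 22043 + 2*((⅓)/12)³/(17 + 2*((⅓)/12)) = 22043 + 2*((⅓)*(1/12))³/(17 + 2*((⅓)*(1/12))) = 22043 + 2*(1/36)³/(17 + 2*(1/36)) = 22043 + 2*(1/46656)/(17 + 1/18) = 22043 + 2*(1/46656)/(307/18) = 22043 + 2*(1/46656)*(18/307) = 22043 + 1/397872 = 8770292497/397872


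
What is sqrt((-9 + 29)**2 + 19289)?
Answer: sqrt(19689) ≈ 140.32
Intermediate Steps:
sqrt((-9 + 29)**2 + 19289) = sqrt(20**2 + 19289) = sqrt(400 + 19289) = sqrt(19689)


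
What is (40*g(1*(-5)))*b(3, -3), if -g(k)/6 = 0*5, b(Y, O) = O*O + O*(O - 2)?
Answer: 0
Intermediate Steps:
b(Y, O) = O**2 + O*(-2 + O)
g(k) = 0 (g(k) = -0*5 = -6*0 = 0)
(40*g(1*(-5)))*b(3, -3) = (40*0)*(2*(-3)*(-1 - 3)) = 0*(2*(-3)*(-4)) = 0*24 = 0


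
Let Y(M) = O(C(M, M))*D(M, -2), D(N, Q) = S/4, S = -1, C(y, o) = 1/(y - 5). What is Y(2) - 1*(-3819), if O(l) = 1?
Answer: 15275/4 ≈ 3818.8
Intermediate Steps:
C(y, o) = 1/(-5 + y)
D(N, Q) = -1/4
Y(M) = -1/4 (Y(M) = 1*(-1/4) = -1/4)
Y(2) - 1*(-3819) = -1/4 - 1*(-3819) = -1/4 + 3819 = 15275/4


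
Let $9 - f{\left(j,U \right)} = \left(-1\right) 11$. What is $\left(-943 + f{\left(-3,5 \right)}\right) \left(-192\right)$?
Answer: $177216$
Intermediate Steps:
$f{\left(j,U \right)} = 20$ ($f{\left(j,U \right)} = 9 - \left(-1\right) 11 = 9 - -11 = 9 + 11 = 20$)
$\left(-943 + f{\left(-3,5 \right)}\right) \left(-192\right) = \left(-943 + 20\right) \left(-192\right) = \left(-923\right) \left(-192\right) = 177216$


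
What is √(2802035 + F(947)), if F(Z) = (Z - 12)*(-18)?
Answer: √2785205 ≈ 1668.9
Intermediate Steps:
F(Z) = 216 - 18*Z (F(Z) = (-12 + Z)*(-18) = 216 - 18*Z)
√(2802035 + F(947)) = √(2802035 + (216 - 18*947)) = √(2802035 + (216 - 17046)) = √(2802035 - 16830) = √2785205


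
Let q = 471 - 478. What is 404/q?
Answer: -404/7 ≈ -57.714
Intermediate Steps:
q = -7
404/q = 404/(-7) = 404*(-⅐) = -404/7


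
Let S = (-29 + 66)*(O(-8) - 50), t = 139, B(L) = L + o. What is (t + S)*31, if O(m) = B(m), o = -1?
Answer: -63364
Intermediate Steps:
B(L) = -1 + L (B(L) = L - 1 = -1 + L)
O(m) = -1 + m
S = -2183 (S = (-29 + 66)*((-1 - 8) - 50) = 37*(-9 - 50) = 37*(-59) = -2183)
(t + S)*31 = (139 - 2183)*31 = -2044*31 = -63364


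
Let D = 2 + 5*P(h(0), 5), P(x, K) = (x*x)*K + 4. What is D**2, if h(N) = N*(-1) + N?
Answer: 484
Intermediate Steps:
h(N) = 0 (h(N) = -N + N = 0)
P(x, K) = 4 + K*x**2 (P(x, K) = x**2*K + 4 = K*x**2 + 4 = 4 + K*x**2)
D = 22 (D = 2 + 5*(4 + 5*0**2) = 2 + 5*(4 + 5*0) = 2 + 5*(4 + 0) = 2 + 5*4 = 2 + 20 = 22)
D**2 = 22**2 = 484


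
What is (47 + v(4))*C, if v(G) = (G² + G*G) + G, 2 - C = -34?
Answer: 2988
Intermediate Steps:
C = 36 (C = 2 - 1*(-34) = 2 + 34 = 36)
v(G) = G + 2*G² (v(G) = (G² + G²) + G = 2*G² + G = G + 2*G²)
(47 + v(4))*C = (47 + 4*(1 + 2*4))*36 = (47 + 4*(1 + 8))*36 = (47 + 4*9)*36 = (47 + 36)*36 = 83*36 = 2988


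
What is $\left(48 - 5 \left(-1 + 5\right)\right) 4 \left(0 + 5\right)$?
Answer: $560$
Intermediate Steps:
$\left(48 - 5 \left(-1 + 5\right)\right) 4 \left(0 + 5\right) = \left(48 - 20\right) 4 \cdot 5 = \left(48 - 20\right) 20 = 28 \cdot 20 = 560$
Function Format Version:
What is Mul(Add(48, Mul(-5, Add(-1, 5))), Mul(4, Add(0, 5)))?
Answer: 560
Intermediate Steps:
Mul(Add(48, Mul(-5, Add(-1, 5))), Mul(4, Add(0, 5))) = Mul(Add(48, Mul(-5, 4)), Mul(4, 5)) = Mul(Add(48, -20), 20) = Mul(28, 20) = 560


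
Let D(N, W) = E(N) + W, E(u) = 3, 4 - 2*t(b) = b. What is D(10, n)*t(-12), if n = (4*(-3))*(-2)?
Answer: 216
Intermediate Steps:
t(b) = 2 - b/2
n = 24 (n = -12*(-2) = 24)
D(N, W) = 3 + W
D(10, n)*t(-12) = (3 + 24)*(2 - 1/2*(-12)) = 27*(2 + 6) = 27*8 = 216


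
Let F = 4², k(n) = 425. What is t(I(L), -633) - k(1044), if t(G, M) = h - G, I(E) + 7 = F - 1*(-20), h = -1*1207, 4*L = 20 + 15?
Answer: -1661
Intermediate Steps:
L = 35/4 (L = (20 + 15)/4 = (¼)*35 = 35/4 ≈ 8.7500)
F = 16
h = -1207
I(E) = 29 (I(E) = -7 + (16 - 1*(-20)) = -7 + (16 + 20) = -7 + 36 = 29)
t(G, M) = -1207 - G
t(I(L), -633) - k(1044) = (-1207 - 1*29) - 1*425 = (-1207 - 29) - 425 = -1236 - 425 = -1661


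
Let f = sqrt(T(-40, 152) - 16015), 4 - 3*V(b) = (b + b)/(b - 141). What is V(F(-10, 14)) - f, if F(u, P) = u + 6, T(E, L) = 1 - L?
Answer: 572/435 - I*sqrt(16166) ≈ 1.3149 - 127.15*I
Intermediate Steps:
F(u, P) = 6 + u
V(b) = 4/3 - 2*b/(3*(-141 + b)) (V(b) = 4/3 - (b + b)/(3*(b - 141)) = 4/3 - 2*b/(3*(-141 + b)))
f = I*sqrt(16166) (f = sqrt((1 - 1*152) - 16015) = sqrt((1 - 152) - 16015) = sqrt(-151 - 16015) = sqrt(-16166) = I*sqrt(16166) ≈ 127.15*I)
V(F(-10, 14)) - f = 2*(-282 + (6 - 10))/(3*(-141 + (6 - 10))) - I*sqrt(16166) = 2*(-282 - 4)/(3*(-141 - 4)) - I*sqrt(16166) = (2/3)*(-286)/(-145) - I*sqrt(16166) = (2/3)*(-1/145)*(-286) - I*sqrt(16166) = 572/435 - I*sqrt(16166)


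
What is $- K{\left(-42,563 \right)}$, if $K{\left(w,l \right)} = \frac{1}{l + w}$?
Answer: $- \frac{1}{521} \approx -0.0019194$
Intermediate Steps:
$- K{\left(-42,563 \right)} = - \frac{1}{563 - 42} = - \frac{1}{521}$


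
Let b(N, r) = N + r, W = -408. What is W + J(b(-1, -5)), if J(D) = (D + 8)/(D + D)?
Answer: -2449/6 ≈ -408.17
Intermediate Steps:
J(D) = (8 + D)/(2*D) (J(D) = (8 + D)/((2*D)) = (8 + D)*(1/(2*D)) = (8 + D)/(2*D))
W + J(b(-1, -5)) = -408 + (8 + (-1 - 5))/(2*(-1 - 5)) = -408 + (1/2)*(8 - 6)/(-6) = -408 + (1/2)*(-1/6)*2 = -408 - 1/6 = -2449/6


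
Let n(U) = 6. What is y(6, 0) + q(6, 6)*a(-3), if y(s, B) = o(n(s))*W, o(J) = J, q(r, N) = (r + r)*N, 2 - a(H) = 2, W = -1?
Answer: -6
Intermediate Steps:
a(H) = 0 (a(H) = 2 - 1*2 = 2 - 2 = 0)
q(r, N) = 2*N*r (q(r, N) = (2*r)*N = 2*N*r)
y(s, B) = -6 (y(s, B) = 6*(-1) = -6)
y(6, 0) + q(6, 6)*a(-3) = -6 + (2*6*6)*0 = -6 + 72*0 = -6 + 0 = -6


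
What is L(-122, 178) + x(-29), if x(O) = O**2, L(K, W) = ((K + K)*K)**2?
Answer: 886134665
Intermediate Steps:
L(K, W) = 4*K**4 (L(K, W) = ((2*K)*K)**2 = (2*K**2)**2 = 4*K**4)
L(-122, 178) + x(-29) = 4*(-122)**4 + (-29)**2 = 4*221533456 + 841 = 886133824 + 841 = 886134665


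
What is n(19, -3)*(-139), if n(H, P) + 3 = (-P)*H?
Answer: -7506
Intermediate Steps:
n(H, P) = -3 - H*P (n(H, P) = -3 + (-P)*H = -3 - H*P)
n(19, -3)*(-139) = (-3 - 1*19*(-3))*(-139) = (-3 + 57)*(-139) = 54*(-139) = -7506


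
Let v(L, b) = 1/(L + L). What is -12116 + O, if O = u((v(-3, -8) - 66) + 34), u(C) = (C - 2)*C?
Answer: -396611/36 ≈ -11017.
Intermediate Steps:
v(L, b) = 1/(2*L)
u(C) = C*(-2 + C) (u(C) = (-2 + C)*C = C*(-2 + C))
O = 39565/36 (O = (((½)/(-3) - 66) + 34)*(-2 + (((½)/(-3) - 66) + 34)) = (((½)*(-⅓) - 66) + 34)*(-2 + (((½)*(-⅓) - 66) + 34)) = ((-⅙ - 66) + 34)*(-2 + ((-⅙ - 66) + 34)) = (-397/6 + 34)*(-2 + (-397/6 + 34)) = -193*(-2 - 193/6)/6 = -193/6*(-205/6) = 39565/36 ≈ 1099.0)
-12116 + O = -12116 + 39565/36 = -396611/36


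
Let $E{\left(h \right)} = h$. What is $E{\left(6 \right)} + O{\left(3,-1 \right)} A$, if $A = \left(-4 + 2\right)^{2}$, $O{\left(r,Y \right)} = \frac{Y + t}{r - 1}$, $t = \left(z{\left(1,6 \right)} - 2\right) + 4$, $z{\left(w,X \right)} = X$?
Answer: $20$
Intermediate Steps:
$t = 8$ ($t = \left(6 - 2\right) + 4 = 4 + 4 = 8$)
$O{\left(r,Y \right)} = \frac{8 + Y}{-1 + r}$ ($O{\left(r,Y \right)} = \frac{Y + 8}{r - 1} = \frac{8 + Y}{-1 + r}$)
$A = 4$ ($A = \left(-2\right)^{2} = 4$)
$E{\left(6 \right)} + O{\left(3,-1 \right)} A = 6 + \frac{8 - 1}{-1 + 3} \cdot 4 = 6 + \frac{1}{2} \cdot 7 \cdot 4 = 6 + \frac{7}{2} \cdot 4 = 6 + 14 = 20$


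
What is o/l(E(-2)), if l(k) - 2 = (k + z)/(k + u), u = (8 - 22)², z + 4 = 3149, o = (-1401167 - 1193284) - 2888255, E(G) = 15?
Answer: -578425483/1791 ≈ -3.2296e+5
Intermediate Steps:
o = -5482706 (o = -2594451 - 2888255 = -5482706)
z = 3145 (z = -4 + 3149 = 3145)
u = 196 (u = (-14)² = 196)
l(k) = 2 + (3145 + k)/(196 + k) (l(k) = 2 + (k + 3145)/(k + 196) = 2 + (3145 + k)/(196 + k))
o/l(E(-2)) = -5482706*(196 + 15)/(3*(1179 + 15)) = -5482706/(3*1194/211) = -5482706/(3*(1/211)*1194) = -5482706/3582/211 = -5482706*211/3582 = -578425483/1791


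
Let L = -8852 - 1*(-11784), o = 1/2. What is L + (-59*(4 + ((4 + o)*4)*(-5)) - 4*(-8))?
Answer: 8038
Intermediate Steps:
o = 1/2 ≈ 0.50000
L = 2932 (L = -8852 + 11784 = 2932)
L + (-59*(4 + ((4 + o)*4)*(-5)) - 4*(-8)) = 2932 + (-59*(4 + ((4 + 1/2)*4)*(-5)) - 4*(-8)) = 2932 + (-59*(4 + ((9/2)*4)*(-5)) + 32) = 2932 + (-59*(4 + 18*(-5)) + 32) = 2932 + (-59*(4 - 90) + 32) = 2932 + (-59*(-86) + 32) = 2932 + (5074 + 32) = 2932 + 5106 = 8038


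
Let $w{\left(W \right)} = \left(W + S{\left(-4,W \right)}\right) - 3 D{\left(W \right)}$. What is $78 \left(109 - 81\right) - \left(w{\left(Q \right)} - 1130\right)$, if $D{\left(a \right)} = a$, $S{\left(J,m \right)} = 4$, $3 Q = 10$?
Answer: $\frac{9950}{3} \approx 3316.7$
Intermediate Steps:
$Q = \frac{10}{3}$ ($Q = \frac{1}{3} \cdot 10 = \frac{10}{3} \approx 3.3333$)
$w{\left(W \right)} = 4 - 2 W$ ($w{\left(W \right)} = \left(W + 4\right) - 3 W = \left(4 + W\right) - 3 W = 4 - 2 W$)
$78 \left(109 - 81\right) - \left(w{\left(Q \right)} - 1130\right) = 78 \left(109 - 81\right) - \left(\left(4 - \frac{20}{3}\right) - 1130\right) = 78 \cdot 28 - \left(\left(4 - \frac{20}{3}\right) - 1130\right) = 2184 - \left(- \frac{8}{3} - 1130\right) = 2184 - - \frac{3398}{3} = 2184 + \frac{3398}{3} = \frac{9950}{3}$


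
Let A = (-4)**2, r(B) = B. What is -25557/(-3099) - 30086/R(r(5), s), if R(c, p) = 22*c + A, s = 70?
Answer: -2143246/9297 ≈ -230.53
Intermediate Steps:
A = 16
R(c, p) = 16 + 22*c (R(c, p) = 22*c + 16 = 16 + 22*c)
-25557/(-3099) - 30086/R(r(5), s) = -25557/(-3099) - 30086/(16 + 22*5) = -25557*(-1/3099) - 30086/(16 + 110) = 8519/1033 - 30086/126 = 8519/1033 - 30086*1/126 = 8519/1033 - 2149/9 = -2143246/9297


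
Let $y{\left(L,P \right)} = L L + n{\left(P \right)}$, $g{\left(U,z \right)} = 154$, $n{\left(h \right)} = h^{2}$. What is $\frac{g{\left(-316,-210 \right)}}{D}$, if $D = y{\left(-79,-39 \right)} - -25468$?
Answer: $\frac{77}{16615} \approx 0.0046344$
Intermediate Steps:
$y{\left(L,P \right)} = L^{2} + P^{2}$ ($y{\left(L,P \right)} = L L + P^{2} = L^{2} + P^{2}$)
$D = 33230$ ($D = \left(\left(-79\right)^{2} + \left(-39\right)^{2}\right) - -25468 = \left(6241 + 1521\right) + 25468 = 7762 + 25468 = 33230$)
$\frac{g{\left(-316,-210 \right)}}{D} = \frac{154}{33230} = 154 \cdot \frac{1}{33230} = \frac{77}{16615}$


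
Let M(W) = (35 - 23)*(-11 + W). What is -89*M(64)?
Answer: -56604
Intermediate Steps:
M(W) = -132 + 12*W (M(W) = 12*(-11 + W) = -132 + 12*W)
-89*M(64) = -89*(-132 + 12*64) = -89*(-132 + 768) = -89*636 = -56604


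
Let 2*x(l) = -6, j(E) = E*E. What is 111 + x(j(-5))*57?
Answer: -60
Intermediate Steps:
j(E) = E²
x(l) = -3 (x(l) = (½)*(-6) = -3)
111 + x(j(-5))*57 = 111 - 3*57 = 111 - 171 = -60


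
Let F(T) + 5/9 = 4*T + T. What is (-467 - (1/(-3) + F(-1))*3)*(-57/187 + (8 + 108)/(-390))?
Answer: 29603428/109395 ≈ 270.61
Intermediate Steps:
F(T) = -5/9 + 5*T (F(T) = -5/9 + (4*T + T) = -5/9 + 5*T)
(-467 - (1/(-3) + F(-1))*3)*(-57/187 + (8 + 108)/(-390)) = (-467 - (1/(-3) + (-5/9 + 5*(-1)))*3)*(-57/187 + (8 + 108)/(-390)) = (-467 - (-1/3 + (-5/9 - 5))*3)*(-57*1/187 + 116*(-1/390)) = (-467 - (-1/3 - 50/9)*3)*(-57/187 - 58/195) = (-467 - (-53)*3/9)*(-21961/36465) = (-467 - 1*(-53/3))*(-21961/36465) = (-467 + 53/3)*(-21961/36465) = -1348/3*(-21961/36465) = 29603428/109395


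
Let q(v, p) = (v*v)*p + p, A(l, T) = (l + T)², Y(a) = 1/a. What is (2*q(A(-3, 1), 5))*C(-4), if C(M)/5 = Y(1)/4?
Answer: 425/2 ≈ 212.50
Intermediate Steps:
A(l, T) = (T + l)²
q(v, p) = p + p*v² (q(v, p) = v²*p + p = p*v² + p = p + p*v²)
C(M) = 5/4 (C(M) = 5*(1/(1*4)) = 5*(1*(¼)) = 5*(¼) = 5/4)
(2*q(A(-3, 1), 5))*C(-4) = (2*(5*(1 + ((1 - 3)²)²)))*(5/4) = (2*(5*(1 + ((-2)²)²)))*(5/4) = (2*(5*(1 + 4²)))*(5/4) = (2*(5*(1 + 16)))*(5/4) = (2*(5*17))*(5/4) = (2*85)*(5/4) = 170*(5/4) = 425/2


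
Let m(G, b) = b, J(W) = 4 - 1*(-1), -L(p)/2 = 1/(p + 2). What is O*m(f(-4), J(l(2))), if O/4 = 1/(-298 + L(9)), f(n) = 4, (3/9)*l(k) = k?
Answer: -11/164 ≈ -0.067073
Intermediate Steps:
L(p) = -2/(2 + p) (L(p) = -2/(p + 2) = -2/(2 + p))
l(k) = 3*k
J(W) = 5 (J(W) = 4 + 1 = 5)
O = -11/820 (O = 4/(-298 - 2/(2 + 9)) = 4/(-298 - 2/11) = 4/(-3280/11) = 4*(-11/3280) = -11/820 ≈ -0.013415)
O*m(f(-4), J(l(2))) = -11/820*5 = -11/164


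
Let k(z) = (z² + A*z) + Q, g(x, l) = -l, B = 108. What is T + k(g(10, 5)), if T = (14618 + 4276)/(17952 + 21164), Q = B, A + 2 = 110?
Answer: -7950659/19558 ≈ -406.52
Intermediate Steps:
A = 108 (A = -2 + 110 = 108)
Q = 108
k(z) = 108 + z² + 108*z (k(z) = (z² + 108*z) + 108 = 108 + z² + 108*z)
T = 9447/19558 (T = 18894/39116 = 18894*(1/39116) = 9447/19558 ≈ 0.48302)
T + k(g(10, 5)) = 9447/19558 + (108 + (-1*5)² + 108*(-1*5)) = 9447/19558 + (108 + (-5)² + 108*(-5)) = 9447/19558 + (108 + 25 - 540) = 9447/19558 - 407 = -7950659/19558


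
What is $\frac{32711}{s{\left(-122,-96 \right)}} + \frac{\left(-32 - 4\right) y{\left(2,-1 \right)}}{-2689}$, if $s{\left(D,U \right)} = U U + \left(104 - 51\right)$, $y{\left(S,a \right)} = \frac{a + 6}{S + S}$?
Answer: $\frac{88376984}{24924341} \approx 3.5458$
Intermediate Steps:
$y{\left(S,a \right)} = \frac{6 + a}{2 S}$
$s{\left(D,U \right)} = 53 + U^{2}$ ($s{\left(D,U \right)} = U^{2} + \left(104 - 51\right) = U^{2} + 53 = 53 + U^{2}$)
$\frac{32711}{s{\left(-122,-96 \right)}} + \frac{\left(-32 - 4\right) y{\left(2,-1 \right)}}{-2689} = \frac{32711}{53 + \left(-96\right)^{2}} + \frac{\left(-32 - 4\right) \frac{6 - 1}{2 \cdot 2}}{-2689} = \frac{32711}{53 + 9216} + - 36 \cdot \frac{1}{2} \cdot \frac{1}{2} \cdot 5 \left(- \frac{1}{2689}\right) = \frac{32711}{9269} + \left(-36\right) \frac{5}{4} \left(- \frac{1}{2689}\right) = 32711 \cdot \frac{1}{9269} - - \frac{45}{2689} = \frac{32711}{9269} + \frac{45}{2689} = \frac{88376984}{24924341}$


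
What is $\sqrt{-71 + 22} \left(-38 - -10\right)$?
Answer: $- 196 i \approx - 196.0 i$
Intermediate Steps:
$\sqrt{-71 + 22} \left(-38 - -10\right) = \sqrt{-49} \left(-38 + \left(-64 + 74\right)\right) = 7 i \left(-38 + 10\right) = 7 i \left(-28\right) = - 196 i$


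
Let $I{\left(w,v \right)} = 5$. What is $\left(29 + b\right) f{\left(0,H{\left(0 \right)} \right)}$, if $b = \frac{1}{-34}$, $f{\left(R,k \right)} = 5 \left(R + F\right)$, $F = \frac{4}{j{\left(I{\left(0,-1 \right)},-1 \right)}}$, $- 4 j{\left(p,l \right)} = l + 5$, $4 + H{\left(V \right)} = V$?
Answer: $- \frac{9850}{17} \approx -579.41$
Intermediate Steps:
$H{\left(V \right)} = -4 + V$
$j{\left(p,l \right)} = - \frac{5}{4} - \frac{l}{4}$ ($j{\left(p,l \right)} = - \frac{l + 5}{4} = - \frac{5 + l}{4} = - \frac{5}{4} - \frac{l}{4}$)
$F = -4$ ($F = \frac{4}{- \frac{5}{4} - - \frac{1}{4}} = \frac{4}{- \frac{5}{4} + \frac{1}{4}} = \frac{4}{-1} = 4 \left(-1\right) = -4$)
$f{\left(R,k \right)} = -20 + 5 R$ ($f{\left(R,k \right)} = 5 \left(R - 4\right) = 5 \left(-4 + R\right) = -20 + 5 R$)
$b = - \frac{1}{34} \approx -0.029412$
$\left(29 + b\right) f{\left(0,H{\left(0 \right)} \right)} = \left(29 - \frac{1}{34}\right) \left(-20 + 5 \cdot 0\right) = \frac{985 \left(-20 + 0\right)}{34} = \frac{985}{34} \left(-20\right) = - \frac{9850}{17}$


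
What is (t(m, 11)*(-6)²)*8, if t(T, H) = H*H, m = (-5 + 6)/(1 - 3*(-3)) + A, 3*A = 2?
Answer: 34848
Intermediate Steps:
A = ⅔ (A = (⅓)*2 = ⅔ ≈ 0.66667)
m = 23/30 (m = (-5 + 6)/(1 - 3*(-3)) + ⅔ = 1/(1 + 9) + ⅔ = 1/10 + ⅔ = 1*(⅒) + ⅔ = ⅒ + ⅔ = 23/30 ≈ 0.76667)
t(T, H) = H²
(t(m, 11)*(-6)²)*8 = (11²*(-6)²)*8 = (121*36)*8 = 4356*8 = 34848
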